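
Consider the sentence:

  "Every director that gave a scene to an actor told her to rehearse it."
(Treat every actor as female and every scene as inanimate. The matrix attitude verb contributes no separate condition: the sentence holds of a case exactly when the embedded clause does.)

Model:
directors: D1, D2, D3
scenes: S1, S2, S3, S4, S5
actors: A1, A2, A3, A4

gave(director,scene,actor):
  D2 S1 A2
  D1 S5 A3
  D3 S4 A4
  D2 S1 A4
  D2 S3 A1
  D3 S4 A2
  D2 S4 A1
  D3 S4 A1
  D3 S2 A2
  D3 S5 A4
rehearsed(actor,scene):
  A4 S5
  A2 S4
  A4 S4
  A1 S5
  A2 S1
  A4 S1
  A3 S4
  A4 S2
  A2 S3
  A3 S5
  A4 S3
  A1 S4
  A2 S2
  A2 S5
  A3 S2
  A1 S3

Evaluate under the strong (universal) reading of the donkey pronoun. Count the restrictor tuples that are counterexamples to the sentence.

0

"her" takes "an actor" as antecedent and "it" takes "a scene"; both are donkey pronouns co-varying with the restrictor.
Strong reading: for every (d,s,a) with gave(d,s,a), rehearsed(a,s).
Restrictor triples: (D1,S5,A3)→rehearsed(A3,S5) ✓  (D2,S1,A2)→rehearsed(A2,S1) ✓  (D2,S1,A4)→rehearsed(A4,S1) ✓  (D2,S3,A1)→rehearsed(A1,S3) ✓  (D2,S4,A1)→rehearsed(A1,S4) ✓  (D3,S2,A2)→rehearsed(A2,S2) ✓  (D3,S4,A1)→rehearsed(A1,S4) ✓  (D3,S4,A2)→rehearsed(A2,S4) ✓  (D3,S4,A4)→rehearsed(A4,S4) ✓  (D3,S5,A4)→rehearsed(A4,S5) ✓
Counterexamples (restrictor triples failing the scope): 0.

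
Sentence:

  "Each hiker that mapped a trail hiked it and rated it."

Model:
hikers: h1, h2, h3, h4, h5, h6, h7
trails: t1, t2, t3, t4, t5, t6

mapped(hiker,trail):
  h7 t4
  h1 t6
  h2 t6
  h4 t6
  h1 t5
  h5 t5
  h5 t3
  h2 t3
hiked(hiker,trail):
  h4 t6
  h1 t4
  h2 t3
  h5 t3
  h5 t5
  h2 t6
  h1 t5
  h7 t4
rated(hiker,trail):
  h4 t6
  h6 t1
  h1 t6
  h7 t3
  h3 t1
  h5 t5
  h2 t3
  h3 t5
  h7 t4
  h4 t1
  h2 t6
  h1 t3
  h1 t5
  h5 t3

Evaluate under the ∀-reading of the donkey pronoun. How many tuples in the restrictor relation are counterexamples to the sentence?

"it" takes "a trail" as antecedent — a donkey pronoun bound across the clause boundary.
Strong reading: for every (h,t) with mapped(h,t), hiked(h,t) ∧ rated(h,t).
Restrictor pairs: (h1,t5) ✓  (h1,t6) ✗  (h2,t3) ✓  (h2,t6) ✓  (h4,t6) ✓  (h5,t3) ✓  (h5,t5) ✓  (h7,t4) ✓
Counterexamples (restrictor pairs failing the scope): 1.

1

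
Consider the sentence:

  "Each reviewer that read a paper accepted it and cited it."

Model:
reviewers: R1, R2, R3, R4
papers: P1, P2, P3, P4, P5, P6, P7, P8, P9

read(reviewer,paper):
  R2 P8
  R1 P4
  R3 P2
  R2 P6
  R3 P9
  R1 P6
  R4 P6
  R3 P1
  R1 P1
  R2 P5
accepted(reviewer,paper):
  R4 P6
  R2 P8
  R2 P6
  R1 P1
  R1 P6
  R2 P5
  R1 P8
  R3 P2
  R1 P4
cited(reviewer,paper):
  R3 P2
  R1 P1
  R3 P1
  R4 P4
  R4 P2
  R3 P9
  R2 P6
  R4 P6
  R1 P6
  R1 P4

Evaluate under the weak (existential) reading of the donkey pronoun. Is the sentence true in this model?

True

"it" takes "a paper" as antecedent — a donkey pronoun bound across the clause boundary.
Weak reading: every reviewer r with some read-paper has at least one read-paper p such that accepted(r,p) ∧ cited(r,p).
Per reviewer: R1:✓  R2:✓  R3:✓  R4:✓
Every reviewer in the restrictor has a witness.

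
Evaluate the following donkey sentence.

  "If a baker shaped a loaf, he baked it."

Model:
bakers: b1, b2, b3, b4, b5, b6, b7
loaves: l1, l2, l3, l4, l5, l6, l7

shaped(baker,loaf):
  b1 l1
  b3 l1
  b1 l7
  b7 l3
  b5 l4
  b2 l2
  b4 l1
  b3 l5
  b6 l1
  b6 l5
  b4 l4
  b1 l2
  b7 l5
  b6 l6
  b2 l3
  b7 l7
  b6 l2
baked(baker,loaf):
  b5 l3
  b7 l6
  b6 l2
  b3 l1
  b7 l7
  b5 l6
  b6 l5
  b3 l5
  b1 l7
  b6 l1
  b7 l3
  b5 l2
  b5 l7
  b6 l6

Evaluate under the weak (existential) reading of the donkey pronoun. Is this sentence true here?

False

"it" takes "a loaf" as antecedent — a donkey pronoun bound across the clause boundary.
Weak reading: every baker b with some shaped-loaf has at least one shaped-loaf l such that baked(b,l).
Per baker: b1:✓  b2:✗  b3:✓  b4:✗  b5:✗  b6:✓  b7:✓
b2 has no witness among its shaped-loaves.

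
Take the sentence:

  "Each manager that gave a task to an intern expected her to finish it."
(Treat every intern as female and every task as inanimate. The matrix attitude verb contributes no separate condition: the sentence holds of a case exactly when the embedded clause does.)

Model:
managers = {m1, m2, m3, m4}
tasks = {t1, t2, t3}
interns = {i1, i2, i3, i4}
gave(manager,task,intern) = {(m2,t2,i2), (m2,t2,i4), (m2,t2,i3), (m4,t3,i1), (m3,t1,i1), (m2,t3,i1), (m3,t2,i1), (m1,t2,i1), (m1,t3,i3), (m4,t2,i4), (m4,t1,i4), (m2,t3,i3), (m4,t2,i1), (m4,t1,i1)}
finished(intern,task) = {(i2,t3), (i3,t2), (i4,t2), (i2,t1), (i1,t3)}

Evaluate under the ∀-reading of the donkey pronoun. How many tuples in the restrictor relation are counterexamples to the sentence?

"her" takes "an intern" as antecedent and "it" takes "a task"; both are donkey pronouns co-varying with the restrictor.
Strong reading: for every (m,t,i) with gave(m,t,i), finished(i,t).
Restrictor triples: (m1,t2,i1)→finished(i1,t2) ✗  (m1,t3,i3)→finished(i3,t3) ✗  (m2,t2,i2)→finished(i2,t2) ✗  (m2,t2,i3)→finished(i3,t2) ✓  (m2,t2,i4)→finished(i4,t2) ✓  (m2,t3,i1)→finished(i1,t3) ✓  (m2,t3,i3)→finished(i3,t3) ✗  (m3,t1,i1)→finished(i1,t1) ✗  (m3,t2,i1)→finished(i1,t2) ✗  (m4,t1,i1)→finished(i1,t1) ✗  (m4,t1,i4)→finished(i4,t1) ✗  (m4,t2,i1)→finished(i1,t2) ✗  (m4,t2,i4)→finished(i4,t2) ✓  (m4,t3,i1)→finished(i1,t3) ✓
Counterexamples (restrictor triples failing the scope): 9.

9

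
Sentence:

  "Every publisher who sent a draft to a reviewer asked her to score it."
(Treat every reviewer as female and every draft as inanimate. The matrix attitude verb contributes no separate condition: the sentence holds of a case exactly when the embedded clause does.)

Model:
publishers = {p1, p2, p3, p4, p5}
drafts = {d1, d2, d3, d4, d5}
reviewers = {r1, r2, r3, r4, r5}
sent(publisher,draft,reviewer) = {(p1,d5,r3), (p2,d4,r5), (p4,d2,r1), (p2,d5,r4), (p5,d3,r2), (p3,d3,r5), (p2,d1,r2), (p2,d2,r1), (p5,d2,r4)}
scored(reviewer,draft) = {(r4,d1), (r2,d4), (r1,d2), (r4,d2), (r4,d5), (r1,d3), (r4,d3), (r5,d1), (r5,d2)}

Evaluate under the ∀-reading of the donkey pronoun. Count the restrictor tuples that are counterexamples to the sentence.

"her" takes "a reviewer" as antecedent and "it" takes "a draft"; both are donkey pronouns co-varying with the restrictor.
Strong reading: for every (p,d,r) with sent(p,d,r), scored(r,d).
Restrictor triples: (p1,d5,r3)→scored(r3,d5) ✗  (p2,d1,r2)→scored(r2,d1) ✗  (p2,d2,r1)→scored(r1,d2) ✓  (p2,d4,r5)→scored(r5,d4) ✗  (p2,d5,r4)→scored(r4,d5) ✓  (p3,d3,r5)→scored(r5,d3) ✗  (p4,d2,r1)→scored(r1,d2) ✓  (p5,d2,r4)→scored(r4,d2) ✓  (p5,d3,r2)→scored(r2,d3) ✗
Counterexamples (restrictor triples failing the scope): 5.

5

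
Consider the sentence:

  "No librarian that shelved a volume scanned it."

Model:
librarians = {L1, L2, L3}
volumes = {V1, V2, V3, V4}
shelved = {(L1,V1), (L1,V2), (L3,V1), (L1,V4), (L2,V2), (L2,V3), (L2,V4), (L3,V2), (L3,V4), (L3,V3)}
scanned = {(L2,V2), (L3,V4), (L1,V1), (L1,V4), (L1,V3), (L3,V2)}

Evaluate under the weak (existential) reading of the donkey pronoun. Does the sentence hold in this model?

"it" takes "a volume" as antecedent — a donkey pronoun bound across the clause boundary.
Truth condition: for no (l,v) with shelved(l,v) does scanned(l,v) hold.
Restrictor pairs — does the scope hold? (L1,V1):holds  (L1,V2):fails  (L1,V4):holds  (L2,V2):holds  (L2,V3):fails  (L2,V4):fails  (L3,V1):fails  (L3,V2):holds  (L3,V3):fails  (L3,V4):holds
Scope holds for 5 pair(s), so the sentence is false.

False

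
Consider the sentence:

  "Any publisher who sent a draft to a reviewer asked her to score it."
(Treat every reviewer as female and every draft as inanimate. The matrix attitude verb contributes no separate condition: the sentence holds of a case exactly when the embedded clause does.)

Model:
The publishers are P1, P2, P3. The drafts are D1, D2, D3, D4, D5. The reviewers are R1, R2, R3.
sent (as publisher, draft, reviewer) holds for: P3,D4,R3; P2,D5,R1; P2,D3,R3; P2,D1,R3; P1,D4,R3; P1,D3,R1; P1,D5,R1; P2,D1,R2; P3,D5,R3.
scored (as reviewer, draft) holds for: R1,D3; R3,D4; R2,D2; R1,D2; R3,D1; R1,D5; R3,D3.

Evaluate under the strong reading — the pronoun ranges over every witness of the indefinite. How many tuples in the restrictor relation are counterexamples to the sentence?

2

"her" takes "a reviewer" as antecedent and "it" takes "a draft"; both are donkey pronouns co-varying with the restrictor.
Strong reading: for every (p,d,r) with sent(p,d,r), scored(r,d).
Restrictor triples: (P1,D3,R1)→scored(R1,D3) ✓  (P1,D4,R3)→scored(R3,D4) ✓  (P1,D5,R1)→scored(R1,D5) ✓  (P2,D1,R2)→scored(R2,D1) ✗  (P2,D1,R3)→scored(R3,D1) ✓  (P2,D3,R3)→scored(R3,D3) ✓  (P2,D5,R1)→scored(R1,D5) ✓  (P3,D4,R3)→scored(R3,D4) ✓  (P3,D5,R3)→scored(R3,D5) ✗
Counterexamples (restrictor triples failing the scope): 2.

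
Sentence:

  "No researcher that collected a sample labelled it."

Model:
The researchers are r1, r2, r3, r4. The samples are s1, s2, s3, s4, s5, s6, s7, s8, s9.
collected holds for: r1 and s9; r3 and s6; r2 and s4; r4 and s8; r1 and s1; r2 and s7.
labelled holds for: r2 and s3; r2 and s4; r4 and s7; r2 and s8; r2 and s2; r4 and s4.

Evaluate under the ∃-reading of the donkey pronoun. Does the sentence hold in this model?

"it" takes "a sample" as antecedent — a donkey pronoun bound across the clause boundary.
Truth condition: for no (r,s) with collected(r,s) does labelled(r,s) hold.
Restrictor pairs — does the scope hold? (r1,s1):fails  (r1,s9):fails  (r2,s4):holds  (r2,s7):fails  (r3,s6):fails  (r4,s8):fails
Scope holds for 1 pair(s), so the sentence is false.

False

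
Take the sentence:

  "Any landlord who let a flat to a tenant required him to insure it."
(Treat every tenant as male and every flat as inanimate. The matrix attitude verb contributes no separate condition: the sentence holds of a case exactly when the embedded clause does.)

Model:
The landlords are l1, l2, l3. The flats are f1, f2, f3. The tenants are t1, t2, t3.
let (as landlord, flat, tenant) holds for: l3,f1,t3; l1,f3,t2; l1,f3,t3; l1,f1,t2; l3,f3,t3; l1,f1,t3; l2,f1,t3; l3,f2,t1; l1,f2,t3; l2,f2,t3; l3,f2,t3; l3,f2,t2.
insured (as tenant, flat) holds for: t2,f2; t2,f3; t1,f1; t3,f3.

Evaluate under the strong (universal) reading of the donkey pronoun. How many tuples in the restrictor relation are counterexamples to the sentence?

8

"him" takes "a tenant" as antecedent and "it" takes "a flat"; both are donkey pronouns co-varying with the restrictor.
Strong reading: for every (l,f,t) with let(l,f,t), insured(t,f).
Restrictor triples: (l1,f1,t2)→insured(t2,f1) ✗  (l1,f1,t3)→insured(t3,f1) ✗  (l1,f2,t3)→insured(t3,f2) ✗  (l1,f3,t2)→insured(t2,f3) ✓  (l1,f3,t3)→insured(t3,f3) ✓  (l2,f1,t3)→insured(t3,f1) ✗  (l2,f2,t3)→insured(t3,f2) ✗  (l3,f1,t3)→insured(t3,f1) ✗  (l3,f2,t1)→insured(t1,f2) ✗  (l3,f2,t2)→insured(t2,f2) ✓  (l3,f2,t3)→insured(t3,f2) ✗  (l3,f3,t3)→insured(t3,f3) ✓
Counterexamples (restrictor triples failing the scope): 8.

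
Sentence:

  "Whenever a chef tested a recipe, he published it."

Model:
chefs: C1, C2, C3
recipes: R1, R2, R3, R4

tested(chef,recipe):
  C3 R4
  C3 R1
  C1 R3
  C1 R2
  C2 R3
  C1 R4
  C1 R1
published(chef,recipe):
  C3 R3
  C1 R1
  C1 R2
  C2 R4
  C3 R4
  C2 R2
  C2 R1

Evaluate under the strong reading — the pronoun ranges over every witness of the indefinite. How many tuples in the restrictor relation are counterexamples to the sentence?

4

"it" takes "a recipe" as antecedent — a donkey pronoun bound across the clause boundary.
Strong reading: for every (c,r) with tested(c,r), published(c,r).
Restrictor pairs: (C1,R1) ✓  (C1,R2) ✓  (C1,R3) ✗  (C1,R4) ✗  (C2,R3) ✗  (C3,R1) ✗  (C3,R4) ✓
Counterexamples (restrictor pairs failing the scope): 4.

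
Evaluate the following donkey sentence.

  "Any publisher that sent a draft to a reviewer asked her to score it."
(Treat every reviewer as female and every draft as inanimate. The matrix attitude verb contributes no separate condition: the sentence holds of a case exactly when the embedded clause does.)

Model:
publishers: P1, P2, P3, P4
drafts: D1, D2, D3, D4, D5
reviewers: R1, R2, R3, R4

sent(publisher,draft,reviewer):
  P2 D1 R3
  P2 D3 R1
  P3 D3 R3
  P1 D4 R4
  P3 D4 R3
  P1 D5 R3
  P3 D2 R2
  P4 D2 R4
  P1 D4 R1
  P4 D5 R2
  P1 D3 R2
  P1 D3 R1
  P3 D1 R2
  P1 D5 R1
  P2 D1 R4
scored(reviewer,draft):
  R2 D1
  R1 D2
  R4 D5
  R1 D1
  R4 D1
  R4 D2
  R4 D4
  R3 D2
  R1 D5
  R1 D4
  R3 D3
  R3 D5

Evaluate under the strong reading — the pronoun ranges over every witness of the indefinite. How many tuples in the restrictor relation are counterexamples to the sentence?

"her" takes "a reviewer" as antecedent and "it" takes "a draft"; both are donkey pronouns co-varying with the restrictor.
Strong reading: for every (p,d,r) with sent(p,d,r), scored(r,d).
Restrictor triples: (P1,D3,R1)→scored(R1,D3) ✗  (P1,D3,R2)→scored(R2,D3) ✗  (P1,D4,R1)→scored(R1,D4) ✓  (P1,D4,R4)→scored(R4,D4) ✓  (P1,D5,R1)→scored(R1,D5) ✓  (P1,D5,R3)→scored(R3,D5) ✓  (P2,D1,R3)→scored(R3,D1) ✗  (P2,D1,R4)→scored(R4,D1) ✓  (P2,D3,R1)→scored(R1,D3) ✗  (P3,D1,R2)→scored(R2,D1) ✓  (P3,D2,R2)→scored(R2,D2) ✗  (P3,D3,R3)→scored(R3,D3) ✓  (P3,D4,R3)→scored(R3,D4) ✗  (P4,D2,R4)→scored(R4,D2) ✓  (P4,D5,R2)→scored(R2,D5) ✗
Counterexamples (restrictor triples failing the scope): 7.

7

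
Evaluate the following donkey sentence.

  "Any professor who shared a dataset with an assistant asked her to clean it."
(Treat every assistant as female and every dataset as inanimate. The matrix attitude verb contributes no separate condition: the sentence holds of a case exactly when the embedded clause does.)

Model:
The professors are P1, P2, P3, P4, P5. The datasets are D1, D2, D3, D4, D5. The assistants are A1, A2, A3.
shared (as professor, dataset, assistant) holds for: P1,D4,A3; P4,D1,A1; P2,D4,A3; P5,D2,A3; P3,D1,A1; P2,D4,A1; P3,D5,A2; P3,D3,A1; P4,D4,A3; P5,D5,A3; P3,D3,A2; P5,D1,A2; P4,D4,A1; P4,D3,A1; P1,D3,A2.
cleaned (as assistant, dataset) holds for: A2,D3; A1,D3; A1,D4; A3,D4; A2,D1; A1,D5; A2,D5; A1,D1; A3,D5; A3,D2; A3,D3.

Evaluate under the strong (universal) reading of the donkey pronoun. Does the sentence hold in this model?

True

"her" takes "an assistant" as antecedent and "it" takes "a dataset"; both are donkey pronouns co-varying with the restrictor.
Strong reading: for every (p,d,a) with shared(p,d,a), cleaned(a,d).
Restrictor triples: (P1,D3,A2)→cleaned(A2,D3) ✓  (P1,D4,A3)→cleaned(A3,D4) ✓  (P2,D4,A1)→cleaned(A1,D4) ✓  (P2,D4,A3)→cleaned(A3,D4) ✓  (P3,D1,A1)→cleaned(A1,D1) ✓  (P3,D3,A1)→cleaned(A1,D3) ✓  (P3,D3,A2)→cleaned(A2,D3) ✓  (P3,D5,A2)→cleaned(A2,D5) ✓  (P4,D1,A1)→cleaned(A1,D1) ✓  (P4,D3,A1)→cleaned(A1,D3) ✓  (P4,D4,A1)→cleaned(A1,D4) ✓  (P4,D4,A3)→cleaned(A3,D4) ✓  (P5,D1,A2)→cleaned(A2,D1) ✓  (P5,D2,A3)→cleaned(A3,D2) ✓  (P5,D5,A3)→cleaned(A3,D5) ✓
Every restrictor triple satisfies the scope.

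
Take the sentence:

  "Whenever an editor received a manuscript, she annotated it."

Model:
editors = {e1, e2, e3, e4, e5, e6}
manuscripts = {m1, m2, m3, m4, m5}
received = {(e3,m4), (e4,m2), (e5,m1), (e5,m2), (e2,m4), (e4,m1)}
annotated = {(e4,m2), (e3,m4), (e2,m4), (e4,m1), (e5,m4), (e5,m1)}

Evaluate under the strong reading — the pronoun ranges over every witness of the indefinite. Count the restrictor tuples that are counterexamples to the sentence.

1

"it" takes "a manuscript" as antecedent — a donkey pronoun bound across the clause boundary.
Strong reading: for every (e,m) with received(e,m), annotated(e,m).
Restrictor pairs: (e2,m4) ✓  (e3,m4) ✓  (e4,m1) ✓  (e4,m2) ✓  (e5,m1) ✓  (e5,m2) ✗
Counterexamples (restrictor pairs failing the scope): 1.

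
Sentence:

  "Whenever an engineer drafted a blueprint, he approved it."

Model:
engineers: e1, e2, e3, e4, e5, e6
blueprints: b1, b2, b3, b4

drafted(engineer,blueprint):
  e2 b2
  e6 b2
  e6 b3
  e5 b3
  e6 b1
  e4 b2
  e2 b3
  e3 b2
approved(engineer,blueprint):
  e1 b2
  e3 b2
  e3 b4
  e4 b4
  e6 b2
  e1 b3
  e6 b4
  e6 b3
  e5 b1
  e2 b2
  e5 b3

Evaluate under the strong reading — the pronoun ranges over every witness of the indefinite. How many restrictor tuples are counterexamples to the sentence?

3

"it" takes "a blueprint" as antecedent — a donkey pronoun bound across the clause boundary.
Strong reading: for every (e,b) with drafted(e,b), approved(e,b).
Restrictor pairs: (e2,b2) ✓  (e2,b3) ✗  (e3,b2) ✓  (e4,b2) ✗  (e5,b3) ✓  (e6,b1) ✗  (e6,b2) ✓  (e6,b3) ✓
Counterexamples (restrictor pairs failing the scope): 3.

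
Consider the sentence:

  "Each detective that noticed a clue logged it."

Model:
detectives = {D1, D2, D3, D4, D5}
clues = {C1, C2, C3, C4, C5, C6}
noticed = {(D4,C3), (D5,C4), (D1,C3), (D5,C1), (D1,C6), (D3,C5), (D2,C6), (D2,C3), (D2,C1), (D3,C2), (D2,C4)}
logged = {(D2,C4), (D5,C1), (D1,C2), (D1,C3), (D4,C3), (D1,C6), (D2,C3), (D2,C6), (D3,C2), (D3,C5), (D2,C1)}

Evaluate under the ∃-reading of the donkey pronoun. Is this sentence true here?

"it" takes "a clue" as antecedent — a donkey pronoun bound across the clause boundary.
Weak reading: every detective d with some noticed-clue has at least one noticed-clue c such that logged(d,c).
Per detective: D1:✓  D2:✓  D3:✓  D4:✓  D5:✓
Every detective in the restrictor has a witness.

True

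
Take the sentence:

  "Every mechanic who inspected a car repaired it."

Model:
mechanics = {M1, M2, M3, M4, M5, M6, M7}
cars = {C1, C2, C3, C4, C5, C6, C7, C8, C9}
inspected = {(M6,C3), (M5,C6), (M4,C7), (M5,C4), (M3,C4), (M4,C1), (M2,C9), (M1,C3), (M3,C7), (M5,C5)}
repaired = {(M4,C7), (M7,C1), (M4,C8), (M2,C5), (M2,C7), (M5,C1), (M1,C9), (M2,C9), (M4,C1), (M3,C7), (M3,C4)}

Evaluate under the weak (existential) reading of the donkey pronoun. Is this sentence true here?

False

"it" takes "a car" as antecedent — a donkey pronoun bound across the clause boundary.
Weak reading: every mechanic m with some inspected-car has at least one inspected-car c such that repaired(m,c).
Per mechanic: M1:✗  M2:✓  M3:✓  M4:✓  M5:✗  M6:✗
M1 has no witness among its inspected-cars.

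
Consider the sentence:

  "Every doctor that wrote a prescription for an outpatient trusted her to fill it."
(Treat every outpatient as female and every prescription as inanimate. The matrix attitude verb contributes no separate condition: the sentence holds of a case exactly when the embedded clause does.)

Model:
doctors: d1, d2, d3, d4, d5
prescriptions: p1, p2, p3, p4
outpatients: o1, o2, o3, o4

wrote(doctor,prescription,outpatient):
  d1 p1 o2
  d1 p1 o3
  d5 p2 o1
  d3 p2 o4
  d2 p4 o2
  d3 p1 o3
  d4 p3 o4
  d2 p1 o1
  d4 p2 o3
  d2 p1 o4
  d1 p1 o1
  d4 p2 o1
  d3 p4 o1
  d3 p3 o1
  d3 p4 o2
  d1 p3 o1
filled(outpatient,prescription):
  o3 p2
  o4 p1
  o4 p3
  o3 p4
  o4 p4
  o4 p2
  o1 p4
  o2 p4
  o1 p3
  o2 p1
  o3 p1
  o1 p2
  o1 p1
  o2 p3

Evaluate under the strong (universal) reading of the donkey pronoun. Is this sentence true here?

True

"her" takes "an outpatient" as antecedent and "it" takes "a prescription"; both are donkey pronouns co-varying with the restrictor.
Strong reading: for every (d,p,o) with wrote(d,p,o), filled(o,p).
Restrictor triples: (d1,p1,o1)→filled(o1,p1) ✓  (d1,p1,o2)→filled(o2,p1) ✓  (d1,p1,o3)→filled(o3,p1) ✓  (d1,p3,o1)→filled(o1,p3) ✓  (d2,p1,o1)→filled(o1,p1) ✓  (d2,p1,o4)→filled(o4,p1) ✓  (d2,p4,o2)→filled(o2,p4) ✓  (d3,p1,o3)→filled(o3,p1) ✓  (d3,p2,o4)→filled(o4,p2) ✓  (d3,p3,o1)→filled(o1,p3) ✓  (d3,p4,o1)→filled(o1,p4) ✓  (d3,p4,o2)→filled(o2,p4) ✓  (d4,p2,o1)→filled(o1,p2) ✓  (d4,p2,o3)→filled(o3,p2) ✓  (d4,p3,o4)→filled(o4,p3) ✓  (d5,p2,o1)→filled(o1,p2) ✓
Every restrictor triple satisfies the scope.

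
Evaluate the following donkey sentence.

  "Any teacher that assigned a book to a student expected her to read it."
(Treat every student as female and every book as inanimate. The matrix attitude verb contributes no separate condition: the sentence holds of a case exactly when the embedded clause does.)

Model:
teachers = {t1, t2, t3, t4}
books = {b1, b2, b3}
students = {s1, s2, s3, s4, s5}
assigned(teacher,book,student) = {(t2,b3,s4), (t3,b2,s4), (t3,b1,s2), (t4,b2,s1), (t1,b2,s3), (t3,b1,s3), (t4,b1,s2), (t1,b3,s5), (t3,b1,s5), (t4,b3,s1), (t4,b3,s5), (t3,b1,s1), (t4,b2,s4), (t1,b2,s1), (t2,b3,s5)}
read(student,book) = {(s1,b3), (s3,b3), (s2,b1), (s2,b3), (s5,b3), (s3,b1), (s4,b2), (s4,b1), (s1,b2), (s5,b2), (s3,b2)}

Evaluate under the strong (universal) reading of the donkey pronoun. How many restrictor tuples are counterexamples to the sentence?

"her" takes "a student" as antecedent and "it" takes "a book"; both are donkey pronouns co-varying with the restrictor.
Strong reading: for every (t,b,s) with assigned(t,b,s), read(s,b).
Restrictor triples: (t1,b2,s1)→read(s1,b2) ✓  (t1,b2,s3)→read(s3,b2) ✓  (t1,b3,s5)→read(s5,b3) ✓  (t2,b3,s4)→read(s4,b3) ✗  (t2,b3,s5)→read(s5,b3) ✓  (t3,b1,s1)→read(s1,b1) ✗  (t3,b1,s2)→read(s2,b1) ✓  (t3,b1,s3)→read(s3,b1) ✓  (t3,b1,s5)→read(s5,b1) ✗  (t3,b2,s4)→read(s4,b2) ✓  (t4,b1,s2)→read(s2,b1) ✓  (t4,b2,s1)→read(s1,b2) ✓  (t4,b2,s4)→read(s4,b2) ✓  (t4,b3,s1)→read(s1,b3) ✓  (t4,b3,s5)→read(s5,b3) ✓
Counterexamples (restrictor triples failing the scope): 3.

3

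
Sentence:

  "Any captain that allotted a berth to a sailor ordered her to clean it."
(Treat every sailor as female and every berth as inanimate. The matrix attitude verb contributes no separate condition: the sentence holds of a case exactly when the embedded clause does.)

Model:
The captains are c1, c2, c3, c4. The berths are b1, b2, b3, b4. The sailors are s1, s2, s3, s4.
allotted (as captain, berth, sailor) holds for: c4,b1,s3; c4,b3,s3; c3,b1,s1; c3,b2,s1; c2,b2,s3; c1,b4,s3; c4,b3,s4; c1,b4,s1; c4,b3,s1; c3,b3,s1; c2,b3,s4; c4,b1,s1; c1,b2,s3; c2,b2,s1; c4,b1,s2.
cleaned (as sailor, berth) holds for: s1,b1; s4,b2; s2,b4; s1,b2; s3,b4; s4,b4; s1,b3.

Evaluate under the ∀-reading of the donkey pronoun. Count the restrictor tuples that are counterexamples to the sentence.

8

"her" takes "a sailor" as antecedent and "it" takes "a berth"; both are donkey pronouns co-varying with the restrictor.
Strong reading: for every (c,b,s) with allotted(c,b,s), cleaned(s,b).
Restrictor triples: (c1,b2,s3)→cleaned(s3,b2) ✗  (c1,b4,s1)→cleaned(s1,b4) ✗  (c1,b4,s3)→cleaned(s3,b4) ✓  (c2,b2,s1)→cleaned(s1,b2) ✓  (c2,b2,s3)→cleaned(s3,b2) ✗  (c2,b3,s4)→cleaned(s4,b3) ✗  (c3,b1,s1)→cleaned(s1,b1) ✓  (c3,b2,s1)→cleaned(s1,b2) ✓  (c3,b3,s1)→cleaned(s1,b3) ✓  (c4,b1,s1)→cleaned(s1,b1) ✓  (c4,b1,s2)→cleaned(s2,b1) ✗  (c4,b1,s3)→cleaned(s3,b1) ✗  (c4,b3,s1)→cleaned(s1,b3) ✓  (c4,b3,s3)→cleaned(s3,b3) ✗  (c4,b3,s4)→cleaned(s4,b3) ✗
Counterexamples (restrictor triples failing the scope): 8.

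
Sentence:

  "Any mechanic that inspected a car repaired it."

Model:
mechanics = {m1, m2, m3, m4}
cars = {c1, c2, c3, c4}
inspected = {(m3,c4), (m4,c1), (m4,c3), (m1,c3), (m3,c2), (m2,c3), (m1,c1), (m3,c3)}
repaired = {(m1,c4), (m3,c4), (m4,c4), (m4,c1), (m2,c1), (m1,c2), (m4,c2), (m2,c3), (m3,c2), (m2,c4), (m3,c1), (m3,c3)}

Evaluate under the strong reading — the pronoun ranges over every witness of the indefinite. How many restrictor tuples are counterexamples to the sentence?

"it" takes "a car" as antecedent — a donkey pronoun bound across the clause boundary.
Strong reading: for every (m,c) with inspected(m,c), repaired(m,c).
Restrictor pairs: (m1,c1) ✗  (m1,c3) ✗  (m2,c3) ✓  (m3,c2) ✓  (m3,c3) ✓  (m3,c4) ✓  (m4,c1) ✓  (m4,c3) ✗
Counterexamples (restrictor pairs failing the scope): 3.

3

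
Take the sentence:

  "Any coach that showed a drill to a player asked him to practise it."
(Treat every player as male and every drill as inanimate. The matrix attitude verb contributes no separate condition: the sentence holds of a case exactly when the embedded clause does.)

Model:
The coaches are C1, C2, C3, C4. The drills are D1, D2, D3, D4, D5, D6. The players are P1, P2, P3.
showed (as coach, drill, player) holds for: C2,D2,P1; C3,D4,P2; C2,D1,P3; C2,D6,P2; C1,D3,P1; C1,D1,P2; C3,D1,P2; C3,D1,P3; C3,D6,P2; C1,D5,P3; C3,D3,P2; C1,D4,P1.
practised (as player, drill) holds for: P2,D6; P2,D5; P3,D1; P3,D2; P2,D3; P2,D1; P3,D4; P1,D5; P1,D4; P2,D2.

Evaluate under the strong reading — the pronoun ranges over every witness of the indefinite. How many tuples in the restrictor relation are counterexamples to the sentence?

4

"him" takes "a player" as antecedent and "it" takes "a drill"; both are donkey pronouns co-varying with the restrictor.
Strong reading: for every (c,d,p) with showed(c,d,p), practised(p,d).
Restrictor triples: (C1,D1,P2)→practised(P2,D1) ✓  (C1,D3,P1)→practised(P1,D3) ✗  (C1,D4,P1)→practised(P1,D4) ✓  (C1,D5,P3)→practised(P3,D5) ✗  (C2,D1,P3)→practised(P3,D1) ✓  (C2,D2,P1)→practised(P1,D2) ✗  (C2,D6,P2)→practised(P2,D6) ✓  (C3,D1,P2)→practised(P2,D1) ✓  (C3,D1,P3)→practised(P3,D1) ✓  (C3,D3,P2)→practised(P2,D3) ✓  (C3,D4,P2)→practised(P2,D4) ✗  (C3,D6,P2)→practised(P2,D6) ✓
Counterexamples (restrictor triples failing the scope): 4.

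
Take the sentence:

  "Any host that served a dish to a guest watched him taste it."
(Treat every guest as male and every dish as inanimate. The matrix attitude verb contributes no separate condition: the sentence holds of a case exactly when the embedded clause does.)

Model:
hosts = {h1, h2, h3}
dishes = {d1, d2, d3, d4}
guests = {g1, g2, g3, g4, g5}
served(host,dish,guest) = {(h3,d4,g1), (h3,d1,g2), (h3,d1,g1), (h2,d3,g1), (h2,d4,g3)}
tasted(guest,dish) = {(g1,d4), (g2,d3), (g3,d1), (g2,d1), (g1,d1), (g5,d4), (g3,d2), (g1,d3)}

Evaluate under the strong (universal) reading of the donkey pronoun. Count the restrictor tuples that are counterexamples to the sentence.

1

"him" takes "a guest" as antecedent and "it" takes "a dish"; both are donkey pronouns co-varying with the restrictor.
Strong reading: for every (h,d,g) with served(h,d,g), tasted(g,d).
Restrictor triples: (h2,d3,g1)→tasted(g1,d3) ✓  (h2,d4,g3)→tasted(g3,d4) ✗  (h3,d1,g1)→tasted(g1,d1) ✓  (h3,d1,g2)→tasted(g2,d1) ✓  (h3,d4,g1)→tasted(g1,d4) ✓
Counterexamples (restrictor triples failing the scope): 1.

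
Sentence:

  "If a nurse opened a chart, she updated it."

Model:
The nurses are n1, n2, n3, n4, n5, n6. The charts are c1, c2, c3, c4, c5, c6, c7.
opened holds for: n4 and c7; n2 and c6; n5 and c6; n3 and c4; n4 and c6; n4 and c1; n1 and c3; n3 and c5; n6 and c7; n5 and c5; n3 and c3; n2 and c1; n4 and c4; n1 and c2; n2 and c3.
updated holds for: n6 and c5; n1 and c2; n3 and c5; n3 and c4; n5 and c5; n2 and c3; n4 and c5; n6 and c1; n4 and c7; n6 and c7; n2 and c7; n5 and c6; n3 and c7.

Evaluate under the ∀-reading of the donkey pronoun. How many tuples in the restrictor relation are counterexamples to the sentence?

7

"it" takes "a chart" as antecedent — a donkey pronoun bound across the clause boundary.
Strong reading: for every (n,c) with opened(n,c), updated(n,c).
Restrictor pairs: (n1,c2) ✓  (n1,c3) ✗  (n2,c1) ✗  (n2,c3) ✓  (n2,c6) ✗  (n3,c3) ✗  (n3,c4) ✓  (n3,c5) ✓  (n4,c1) ✗  (n4,c4) ✗  (n4,c6) ✗  (n4,c7) ✓  (n5,c5) ✓  (n5,c6) ✓  (n6,c7) ✓
Counterexamples (restrictor pairs failing the scope): 7.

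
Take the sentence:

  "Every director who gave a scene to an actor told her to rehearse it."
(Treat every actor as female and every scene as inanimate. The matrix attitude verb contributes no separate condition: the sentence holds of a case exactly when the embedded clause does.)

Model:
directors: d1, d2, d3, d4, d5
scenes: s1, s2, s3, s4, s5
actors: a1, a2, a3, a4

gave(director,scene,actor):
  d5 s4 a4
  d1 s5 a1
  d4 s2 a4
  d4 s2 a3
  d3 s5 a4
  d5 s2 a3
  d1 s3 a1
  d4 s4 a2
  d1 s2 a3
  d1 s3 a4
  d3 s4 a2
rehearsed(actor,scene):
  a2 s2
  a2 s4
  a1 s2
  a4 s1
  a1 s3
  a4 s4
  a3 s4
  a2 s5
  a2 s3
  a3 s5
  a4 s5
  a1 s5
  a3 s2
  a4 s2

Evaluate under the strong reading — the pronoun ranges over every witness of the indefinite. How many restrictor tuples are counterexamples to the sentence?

"her" takes "an actor" as antecedent and "it" takes "a scene"; both are donkey pronouns co-varying with the restrictor.
Strong reading: for every (d,s,a) with gave(d,s,a), rehearsed(a,s).
Restrictor triples: (d1,s2,a3)→rehearsed(a3,s2) ✓  (d1,s3,a1)→rehearsed(a1,s3) ✓  (d1,s3,a4)→rehearsed(a4,s3) ✗  (d1,s5,a1)→rehearsed(a1,s5) ✓  (d3,s4,a2)→rehearsed(a2,s4) ✓  (d3,s5,a4)→rehearsed(a4,s5) ✓  (d4,s2,a3)→rehearsed(a3,s2) ✓  (d4,s2,a4)→rehearsed(a4,s2) ✓  (d4,s4,a2)→rehearsed(a2,s4) ✓  (d5,s2,a3)→rehearsed(a3,s2) ✓  (d5,s4,a4)→rehearsed(a4,s4) ✓
Counterexamples (restrictor triples failing the scope): 1.

1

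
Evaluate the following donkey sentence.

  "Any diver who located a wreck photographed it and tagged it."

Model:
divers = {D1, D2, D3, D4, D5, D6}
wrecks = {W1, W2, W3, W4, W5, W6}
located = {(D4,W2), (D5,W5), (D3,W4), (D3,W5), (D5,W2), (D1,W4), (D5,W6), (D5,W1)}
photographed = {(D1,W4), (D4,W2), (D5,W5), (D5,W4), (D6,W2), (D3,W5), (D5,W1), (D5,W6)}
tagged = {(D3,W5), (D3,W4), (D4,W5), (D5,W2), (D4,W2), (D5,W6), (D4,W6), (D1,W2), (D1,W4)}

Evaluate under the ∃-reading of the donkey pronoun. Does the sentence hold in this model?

True

"it" takes "a wreck" as antecedent — a donkey pronoun bound across the clause boundary.
Weak reading: every diver d with some located-wreck has at least one located-wreck w such that photographed(d,w) ∧ tagged(d,w).
Per diver: D1:✓  D3:✓  D4:✓  D5:✓
Every diver in the restrictor has a witness.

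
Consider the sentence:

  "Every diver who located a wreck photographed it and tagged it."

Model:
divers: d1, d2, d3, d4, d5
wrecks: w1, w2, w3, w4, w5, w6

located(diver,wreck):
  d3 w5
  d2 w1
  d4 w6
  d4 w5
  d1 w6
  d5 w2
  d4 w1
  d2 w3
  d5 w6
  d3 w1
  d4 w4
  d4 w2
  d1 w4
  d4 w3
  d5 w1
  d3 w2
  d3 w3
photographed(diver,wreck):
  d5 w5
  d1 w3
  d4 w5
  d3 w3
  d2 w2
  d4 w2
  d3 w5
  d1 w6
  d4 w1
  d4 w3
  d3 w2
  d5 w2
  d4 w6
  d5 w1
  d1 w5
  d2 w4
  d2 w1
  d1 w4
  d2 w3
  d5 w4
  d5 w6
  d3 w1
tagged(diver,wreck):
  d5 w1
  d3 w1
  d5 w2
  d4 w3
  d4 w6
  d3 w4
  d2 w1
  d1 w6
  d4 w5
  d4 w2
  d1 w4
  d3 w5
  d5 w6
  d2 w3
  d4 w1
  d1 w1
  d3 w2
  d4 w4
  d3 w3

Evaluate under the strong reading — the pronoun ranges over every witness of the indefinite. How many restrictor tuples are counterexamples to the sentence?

1

"it" takes "a wreck" as antecedent — a donkey pronoun bound across the clause boundary.
Strong reading: for every (d,w) with located(d,w), photographed(d,w) ∧ tagged(d,w).
Restrictor pairs: (d1,w4) ✓  (d1,w6) ✓  (d2,w1) ✓  (d2,w3) ✓  (d3,w1) ✓  (d3,w2) ✓  (d3,w3) ✓  (d3,w5) ✓  (d4,w1) ✓  (d4,w2) ✓  (d4,w3) ✓  (d4,w4) ✗  (d4,w5) ✓  (d4,w6) ✓  (d5,w1) ✓  (d5,w2) ✓  (d5,w6) ✓
Counterexamples (restrictor pairs failing the scope): 1.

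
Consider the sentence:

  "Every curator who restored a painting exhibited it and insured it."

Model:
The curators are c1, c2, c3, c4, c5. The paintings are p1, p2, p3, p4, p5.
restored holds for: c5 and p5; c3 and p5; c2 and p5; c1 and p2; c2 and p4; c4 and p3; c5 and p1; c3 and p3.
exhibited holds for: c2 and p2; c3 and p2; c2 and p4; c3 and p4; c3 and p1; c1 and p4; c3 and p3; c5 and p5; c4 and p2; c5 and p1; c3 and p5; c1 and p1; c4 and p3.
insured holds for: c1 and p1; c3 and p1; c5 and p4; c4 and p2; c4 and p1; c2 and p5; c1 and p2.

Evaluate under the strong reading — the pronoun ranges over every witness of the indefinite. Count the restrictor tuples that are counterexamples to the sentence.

"it" takes "a painting" as antecedent — a donkey pronoun bound across the clause boundary.
Strong reading: for every (c,p) with restored(c,p), exhibited(c,p) ∧ insured(c,p).
Restrictor pairs: (c1,p2) ✗  (c2,p4) ✗  (c2,p5) ✗  (c3,p3) ✗  (c3,p5) ✗  (c4,p3) ✗  (c5,p1) ✗  (c5,p5) ✗
Counterexamples (restrictor pairs failing the scope): 8.

8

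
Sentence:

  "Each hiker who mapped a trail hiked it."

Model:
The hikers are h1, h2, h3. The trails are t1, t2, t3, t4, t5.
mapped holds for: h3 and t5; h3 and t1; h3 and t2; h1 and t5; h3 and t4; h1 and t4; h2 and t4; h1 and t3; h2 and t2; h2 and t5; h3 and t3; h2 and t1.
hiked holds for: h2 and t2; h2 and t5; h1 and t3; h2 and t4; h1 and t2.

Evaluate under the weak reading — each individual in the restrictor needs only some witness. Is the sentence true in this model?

False

"it" takes "a trail" as antecedent — a donkey pronoun bound across the clause boundary.
Weak reading: every hiker h with some mapped-trail has at least one mapped-trail t such that hiked(h,t).
Per hiker: h1:✓  h2:✓  h3:✗
h3 has no witness among its mapped-trails.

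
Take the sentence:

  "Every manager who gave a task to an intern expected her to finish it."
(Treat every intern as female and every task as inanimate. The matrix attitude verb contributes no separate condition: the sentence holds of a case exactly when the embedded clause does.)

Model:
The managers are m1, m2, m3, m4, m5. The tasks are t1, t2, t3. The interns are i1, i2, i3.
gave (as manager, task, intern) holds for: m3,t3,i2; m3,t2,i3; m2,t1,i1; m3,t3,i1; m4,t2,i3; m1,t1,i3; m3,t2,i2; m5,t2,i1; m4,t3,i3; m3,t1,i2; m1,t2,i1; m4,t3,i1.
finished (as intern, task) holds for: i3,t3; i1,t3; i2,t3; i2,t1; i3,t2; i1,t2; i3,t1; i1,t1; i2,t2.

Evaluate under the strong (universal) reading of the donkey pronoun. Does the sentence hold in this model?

True

"her" takes "an intern" as antecedent and "it" takes "a task"; both are donkey pronouns co-varying with the restrictor.
Strong reading: for every (m,t,i) with gave(m,t,i), finished(i,t).
Restrictor triples: (m1,t1,i3)→finished(i3,t1) ✓  (m1,t2,i1)→finished(i1,t2) ✓  (m2,t1,i1)→finished(i1,t1) ✓  (m3,t1,i2)→finished(i2,t1) ✓  (m3,t2,i2)→finished(i2,t2) ✓  (m3,t2,i3)→finished(i3,t2) ✓  (m3,t3,i1)→finished(i1,t3) ✓  (m3,t3,i2)→finished(i2,t3) ✓  (m4,t2,i3)→finished(i3,t2) ✓  (m4,t3,i1)→finished(i1,t3) ✓  (m4,t3,i3)→finished(i3,t3) ✓  (m5,t2,i1)→finished(i1,t2) ✓
Every restrictor triple satisfies the scope.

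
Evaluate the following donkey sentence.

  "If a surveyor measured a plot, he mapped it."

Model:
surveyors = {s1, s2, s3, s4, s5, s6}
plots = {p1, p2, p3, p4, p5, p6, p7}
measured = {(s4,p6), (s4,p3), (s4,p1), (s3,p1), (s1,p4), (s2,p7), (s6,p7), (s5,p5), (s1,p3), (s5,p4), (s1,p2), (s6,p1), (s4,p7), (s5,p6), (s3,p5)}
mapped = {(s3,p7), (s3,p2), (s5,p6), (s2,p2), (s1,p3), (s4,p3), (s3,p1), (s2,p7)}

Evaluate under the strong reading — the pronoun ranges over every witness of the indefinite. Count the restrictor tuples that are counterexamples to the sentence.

"it" takes "a plot" as antecedent — a donkey pronoun bound across the clause boundary.
Strong reading: for every (s,p) with measured(s,p), mapped(s,p).
Restrictor pairs: (s1,p2) ✗  (s1,p3) ✓  (s1,p4) ✗  (s2,p7) ✓  (s3,p1) ✓  (s3,p5) ✗  (s4,p1) ✗  (s4,p3) ✓  (s4,p6) ✗  (s4,p7) ✗  (s5,p4) ✗  (s5,p5) ✗  (s5,p6) ✓  (s6,p1) ✗  (s6,p7) ✗
Counterexamples (restrictor pairs failing the scope): 10.

10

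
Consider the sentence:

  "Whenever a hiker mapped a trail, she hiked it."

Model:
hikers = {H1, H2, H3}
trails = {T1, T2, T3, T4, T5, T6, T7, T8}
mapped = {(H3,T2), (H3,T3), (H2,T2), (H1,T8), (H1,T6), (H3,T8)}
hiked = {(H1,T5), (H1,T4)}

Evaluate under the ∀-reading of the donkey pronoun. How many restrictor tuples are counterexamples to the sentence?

6

"it" takes "a trail" as antecedent — a donkey pronoun bound across the clause boundary.
Strong reading: for every (h,t) with mapped(h,t), hiked(h,t).
Restrictor pairs: (H1,T6) ✗  (H1,T8) ✗  (H2,T2) ✗  (H3,T2) ✗  (H3,T3) ✗  (H3,T8) ✗
Counterexamples (restrictor pairs failing the scope): 6.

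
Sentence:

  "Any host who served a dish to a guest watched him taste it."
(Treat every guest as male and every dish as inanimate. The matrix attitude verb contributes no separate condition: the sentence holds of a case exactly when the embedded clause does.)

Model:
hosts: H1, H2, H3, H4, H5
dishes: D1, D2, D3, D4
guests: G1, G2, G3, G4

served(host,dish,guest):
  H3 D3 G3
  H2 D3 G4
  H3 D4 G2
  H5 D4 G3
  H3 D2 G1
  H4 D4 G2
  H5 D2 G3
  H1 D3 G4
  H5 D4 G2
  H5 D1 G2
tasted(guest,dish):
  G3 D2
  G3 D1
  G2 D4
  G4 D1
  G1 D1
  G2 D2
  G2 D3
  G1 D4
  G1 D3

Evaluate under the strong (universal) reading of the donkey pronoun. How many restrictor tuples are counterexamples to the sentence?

"him" takes "a guest" as antecedent and "it" takes "a dish"; both are donkey pronouns co-varying with the restrictor.
Strong reading: for every (h,d,g) with served(h,d,g), tasted(g,d).
Restrictor triples: (H1,D3,G4)→tasted(G4,D3) ✗  (H2,D3,G4)→tasted(G4,D3) ✗  (H3,D2,G1)→tasted(G1,D2) ✗  (H3,D3,G3)→tasted(G3,D3) ✗  (H3,D4,G2)→tasted(G2,D4) ✓  (H4,D4,G2)→tasted(G2,D4) ✓  (H5,D1,G2)→tasted(G2,D1) ✗  (H5,D2,G3)→tasted(G3,D2) ✓  (H5,D4,G2)→tasted(G2,D4) ✓  (H5,D4,G3)→tasted(G3,D4) ✗
Counterexamples (restrictor triples failing the scope): 6.

6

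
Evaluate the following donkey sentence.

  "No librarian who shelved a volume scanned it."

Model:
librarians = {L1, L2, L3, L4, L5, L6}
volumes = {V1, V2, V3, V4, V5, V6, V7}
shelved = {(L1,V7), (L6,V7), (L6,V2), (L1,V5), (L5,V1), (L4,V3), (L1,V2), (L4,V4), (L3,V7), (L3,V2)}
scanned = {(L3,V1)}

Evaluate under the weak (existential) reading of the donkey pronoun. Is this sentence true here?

True

"it" takes "a volume" as antecedent — a donkey pronoun bound across the clause boundary.
Truth condition: for no (l,v) with shelved(l,v) does scanned(l,v) hold.
Restrictor pairs — does the scope hold? (L1,V2):fails  (L1,V5):fails  (L1,V7):fails  (L3,V2):fails  (L3,V7):fails  (L4,V3):fails  (L4,V4):fails  (L5,V1):fails  (L6,V2):fails  (L6,V7):fails
Scope holds for no restrictor pair, so the sentence is true.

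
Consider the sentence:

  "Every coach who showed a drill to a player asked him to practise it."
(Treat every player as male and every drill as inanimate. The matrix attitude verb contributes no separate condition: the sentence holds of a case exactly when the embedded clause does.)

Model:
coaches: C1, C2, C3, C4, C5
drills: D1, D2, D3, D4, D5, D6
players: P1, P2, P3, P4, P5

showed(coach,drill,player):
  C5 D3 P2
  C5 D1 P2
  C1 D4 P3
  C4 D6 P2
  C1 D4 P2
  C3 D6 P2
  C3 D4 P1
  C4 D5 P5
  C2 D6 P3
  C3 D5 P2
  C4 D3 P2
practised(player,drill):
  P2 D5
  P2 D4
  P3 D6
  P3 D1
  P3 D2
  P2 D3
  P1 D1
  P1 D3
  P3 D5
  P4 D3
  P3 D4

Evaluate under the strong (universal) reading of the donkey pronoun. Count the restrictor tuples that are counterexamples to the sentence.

5

"him" takes "a player" as antecedent and "it" takes "a drill"; both are donkey pronouns co-varying with the restrictor.
Strong reading: for every (c,d,p) with showed(c,d,p), practised(p,d).
Restrictor triples: (C1,D4,P2)→practised(P2,D4) ✓  (C1,D4,P3)→practised(P3,D4) ✓  (C2,D6,P3)→practised(P3,D6) ✓  (C3,D4,P1)→practised(P1,D4) ✗  (C3,D5,P2)→practised(P2,D5) ✓  (C3,D6,P2)→practised(P2,D6) ✗  (C4,D3,P2)→practised(P2,D3) ✓  (C4,D5,P5)→practised(P5,D5) ✗  (C4,D6,P2)→practised(P2,D6) ✗  (C5,D1,P2)→practised(P2,D1) ✗  (C5,D3,P2)→practised(P2,D3) ✓
Counterexamples (restrictor triples failing the scope): 5.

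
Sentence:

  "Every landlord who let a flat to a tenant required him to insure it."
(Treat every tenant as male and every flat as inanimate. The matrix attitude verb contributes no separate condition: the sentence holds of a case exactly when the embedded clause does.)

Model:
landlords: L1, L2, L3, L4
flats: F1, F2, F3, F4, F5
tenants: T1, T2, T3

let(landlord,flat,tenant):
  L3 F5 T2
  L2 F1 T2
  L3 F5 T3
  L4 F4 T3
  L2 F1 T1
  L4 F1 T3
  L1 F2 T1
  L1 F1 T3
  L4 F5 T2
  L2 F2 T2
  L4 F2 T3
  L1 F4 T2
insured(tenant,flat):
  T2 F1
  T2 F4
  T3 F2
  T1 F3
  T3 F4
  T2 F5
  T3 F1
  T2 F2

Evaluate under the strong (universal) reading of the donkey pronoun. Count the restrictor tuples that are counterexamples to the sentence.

3

"him" takes "a tenant" as antecedent and "it" takes "a flat"; both are donkey pronouns co-varying with the restrictor.
Strong reading: for every (l,f,t) with let(l,f,t), insured(t,f).
Restrictor triples: (L1,F1,T3)→insured(T3,F1) ✓  (L1,F2,T1)→insured(T1,F2) ✗  (L1,F4,T2)→insured(T2,F4) ✓  (L2,F1,T1)→insured(T1,F1) ✗  (L2,F1,T2)→insured(T2,F1) ✓  (L2,F2,T2)→insured(T2,F2) ✓  (L3,F5,T2)→insured(T2,F5) ✓  (L3,F5,T3)→insured(T3,F5) ✗  (L4,F1,T3)→insured(T3,F1) ✓  (L4,F2,T3)→insured(T3,F2) ✓  (L4,F4,T3)→insured(T3,F4) ✓  (L4,F5,T2)→insured(T2,F5) ✓
Counterexamples (restrictor triples failing the scope): 3.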